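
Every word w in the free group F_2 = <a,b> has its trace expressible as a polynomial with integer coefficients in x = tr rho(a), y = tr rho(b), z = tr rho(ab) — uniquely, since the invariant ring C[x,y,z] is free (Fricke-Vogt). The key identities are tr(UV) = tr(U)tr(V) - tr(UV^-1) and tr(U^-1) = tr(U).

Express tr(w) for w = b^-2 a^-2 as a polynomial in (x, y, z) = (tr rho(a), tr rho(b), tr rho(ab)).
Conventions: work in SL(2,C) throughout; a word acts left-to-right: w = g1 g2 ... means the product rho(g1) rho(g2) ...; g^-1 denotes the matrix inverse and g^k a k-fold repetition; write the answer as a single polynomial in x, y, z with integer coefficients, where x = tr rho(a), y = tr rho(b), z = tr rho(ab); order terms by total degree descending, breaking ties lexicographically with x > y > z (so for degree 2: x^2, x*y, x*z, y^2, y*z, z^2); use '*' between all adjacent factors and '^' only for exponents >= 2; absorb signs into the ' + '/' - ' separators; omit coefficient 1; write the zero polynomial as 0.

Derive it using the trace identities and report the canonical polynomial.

use: tr(b^-1) = tr(b) = y
tr(b^-1 a) = tr(a) tr(b) - tr(a b)  (eliminate b^-1) = x*y - z
apply: tr(b^-1 a^-1) = tr(b^-1) tr(a) - tr(b^-1 a)  (eliminate a^-1) = z
apply: tr(a^-2 b^-1) = tr(b^-1 a^-1) tr(a) - tr(b^-1)  (eliminate a^-1) = x*z - y
tr(a^-2) = tr(a^-1) tr(a) - tr(1)  (eliminate a^-1) = x^2 - 2
use: tr(b^-2 a^-2) = tr(a^-2 b^-1) tr(b) - tr(a^-2)  (eliminate b^-1) = x*y*z - x^2 - y^2 + 2

x*y*z - x^2 - y^2 + 2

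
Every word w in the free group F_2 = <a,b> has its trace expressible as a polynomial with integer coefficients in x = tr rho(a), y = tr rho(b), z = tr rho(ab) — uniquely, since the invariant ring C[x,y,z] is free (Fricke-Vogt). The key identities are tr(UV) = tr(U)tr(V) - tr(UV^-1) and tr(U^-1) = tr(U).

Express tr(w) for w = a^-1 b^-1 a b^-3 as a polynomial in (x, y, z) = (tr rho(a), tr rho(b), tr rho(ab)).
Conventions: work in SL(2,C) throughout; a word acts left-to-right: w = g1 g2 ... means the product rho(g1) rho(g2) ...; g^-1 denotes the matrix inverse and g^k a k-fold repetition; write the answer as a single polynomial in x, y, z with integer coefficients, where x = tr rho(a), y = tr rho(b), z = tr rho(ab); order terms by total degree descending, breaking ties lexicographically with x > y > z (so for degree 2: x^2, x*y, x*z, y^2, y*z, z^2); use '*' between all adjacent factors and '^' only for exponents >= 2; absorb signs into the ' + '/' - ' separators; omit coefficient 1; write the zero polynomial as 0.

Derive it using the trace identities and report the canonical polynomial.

tr(b^-1) = tr(b) = y
tr(b^-2) = tr(b^-1) * tr(b) - tr(1) = y^2 - 2
next, tr(b a b) = tr(b) * tr(a b) - tr(a) = y*z - x
tr(b a b a) = tr(a b) * tr(a b) - tr(1)   [split at repeated a] = z^2 - 2
next, tr(a^-1 b a b) = tr(b a b) * tr(a) - tr(b a b a) = x*y*z - x^2 - z^2 + 2
and tr(a^-1 b a b^-1) = tr(a^-1 b a) * tr(b) - tr(a^-1 b a b) = -x*y*z + x^2 + y^2 + z^2 - 2
and tr(a b^-2 a^-1 b) = tr(a^-1 b a b^-1) * tr(b) - tr(a^-1 b a) = -x*y^2*z + x^2*y + y^3 + y*z^2 - 3*y
and tr(a^-1 b^-1 a b^-2) = tr(a b^-2 a^-1) * tr(b) - tr(a b^-2 a^-1 b) = x*y^2*z - x^2*y - y*z^2 + y
next, tr(a^-1 b^-1 a b^-3) = tr(a^-1 b^-1 a b^-2) * tr(b) - tr(a^-1 b^-1 a b^-1) = x*y^3*z - x^2*y^2 - y^2*z^2 - x*y*z + x^2 + y^2 + z^2 - 2

x*y^3*z - x^2*y^2 - y^2*z^2 - x*y*z + x^2 + y^2 + z^2 - 2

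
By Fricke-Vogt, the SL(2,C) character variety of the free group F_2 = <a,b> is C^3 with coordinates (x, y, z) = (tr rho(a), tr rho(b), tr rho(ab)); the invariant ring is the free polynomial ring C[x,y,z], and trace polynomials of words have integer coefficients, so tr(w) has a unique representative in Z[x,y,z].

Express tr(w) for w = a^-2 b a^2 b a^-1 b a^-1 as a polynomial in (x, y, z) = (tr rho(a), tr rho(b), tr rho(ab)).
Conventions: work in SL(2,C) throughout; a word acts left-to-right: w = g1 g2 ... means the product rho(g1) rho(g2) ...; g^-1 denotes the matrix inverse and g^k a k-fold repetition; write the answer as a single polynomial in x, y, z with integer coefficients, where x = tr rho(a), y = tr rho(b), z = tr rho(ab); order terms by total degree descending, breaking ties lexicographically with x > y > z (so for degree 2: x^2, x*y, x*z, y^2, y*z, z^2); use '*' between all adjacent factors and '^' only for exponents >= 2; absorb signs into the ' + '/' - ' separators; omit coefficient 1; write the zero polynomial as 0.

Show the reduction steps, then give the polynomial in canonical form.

tr(b^2 a) = tr(b)*tr(a b) - tr(a)   [square of b] = y*z - x
tr(b^2) = tr(b)*tr(b) - tr(1)   [square of b] = y^2 - 2
tr(a^2 b^2) = tr(a)*tr(b^2 a) - tr(b^2)   [square of a] = x*y*z - x^2 - y^2 + 2
tr(a^2 b) = tr(a)*tr(b a) - tr(b)   [square of a] = x*z - y
tr(b a^2 b^2) = tr(b)*tr(a^2 b^2) - tr(a^2 b)   [square of b] = x*y^2*z - x^2*y - y^3 - x*z + 3*y
tr(b a b a) = tr(b a)*tr(b a) - tr(1)   [split at a repeated b] = z^2 - 2
tr(a b a^2 b) = tr(a)*tr(b a b a) - tr(b a b)   [square of a] = x*z^2 - y*z - x
tr(a b a^2) = tr(a)*tr(a b a) - tr(a b)   [square of a] = x^2*z - x*y - z
tr(b a^2 b^2 a) = tr(b)*tr(a b a^2 b) - tr(a b a^2)   [square of b] = x*y*z^2 - x^2*z - y^2*z + z
tr(b a^2 b^2 a^-1) = tr(b a^2 b^2)*tr(a) - tr(b a^2 b^2 a)   [inverse elimination on a] = x^2*y^2*z - x^3*y - x*y^3 - x*y*z^2 + y^2*z + 3*x*y - z
tr(a^-1 b a^2 b^2 a^-1) = tr(b a^2 b^2 a^-1)*tr(a) - tr(b a^2 b^2)   [inverse elimination on a] = x^3*y^2*z - x^4*y - x^2*y^3 - x^2*y*z^2 + 4*x^2*y + y^3 - 3*y
tr(b a^-3 b a^2 b) = tr(a^-1 b a^2 b^2 a^-1)*tr(a) - tr(a^-1 b a^2 b^2)   [inverse elimination on a] = x^4*y^2*z - x^5*y - x^3*y^3 - x^3*y*z^2 - x^2*y^2*z + 5*x^3*y + 2*x*y^3 + x*y*z^2 - y^2*z - 6*x*y + z
tr(b a b^2 a) = tr(b)*tr(a b a b) - tr(a b a)   [square of b] = y*z^2 - x*z - y
tr(b a b^2) = tr(b)*tr(a b^2) - tr(a b)   [square of b] = y^2*z - x*y - z
tr(b a^2 b a b) = tr(a)*tr(b a b^2 a) - tr(b a b^2)   [square of a] = x*y*z^2 - x^2*z - y^2*z + z
tr(b a b a b a) = tr(b a)*tr(b a b a) - tr(b^-1 a^-1)   [split at a repeated b] = z^3 - 3*z
tr(b a^2 b a b a) = tr(a)*tr(b a b a b a) - tr(b a b a b)   [square of a] = x*z^3 - y*z^2 - 2*x*z + y
tr(b a^2 b a b a^-1) = tr(b a^2 b a b)*tr(a) - tr(b a^2 b a b a)   [inverse elimination on a] = x^2*y*z^2 - x^3*z - x*y^2*z - x*z^3 + y*z^2 + 3*x*z - y
tr(b a^2 b a b a^-2) = tr(b a^2 b a b a^-1)*tr(a) - tr(b a^2 b a b)   [inverse elimination on a] = x^3*y*z^2 - x^4*z - x^2*y^2*z - x^2*z^3 + 4*x^2*z + y^2*z - x*y - z
tr(b a^-3 b a^2 b a) = tr(b a^2 b a b a^-2)*tr(a) - tr(b a^2 b a b a^-1)   [inverse elimination on a] = x^4*y*z^2 - x^5*z - x^3*y^2*z - x^3*z^3 - x^2*y*z^2 + 5*x^3*z + 2*x*y^2*z + x*z^3 - x^2*y - y*z^2 - 4*x*z + y
tr(a^-2 b a^2 b a^-1 b a^-1) = tr(b a^-3 b a^2 b)*tr(a) - tr(b a^-3 b a^2 b a)   [inverse elimination on a] = x^5*y^2*z - x^6*y - x^4*y^3 - 2*x^4*y*z^2 + x^5*z + x^3*z^3 + 5*x^4*y + 2*x^2*y^3 + 2*x^2*y*z^2 - 5*x^3*z - 3*x*y^2*z - x*z^3 - 5*x^2*y + y*z^2 + 5*x*z - y

x^5*y^2*z - x^6*y - x^4*y^3 - 2*x^4*y*z^2 + x^5*z + x^3*z^3 + 5*x^4*y + 2*x^2*y^3 + 2*x^2*y*z^2 - 5*x^3*z - 3*x*y^2*z - x*z^3 - 5*x^2*y + y*z^2 + 5*x*z - y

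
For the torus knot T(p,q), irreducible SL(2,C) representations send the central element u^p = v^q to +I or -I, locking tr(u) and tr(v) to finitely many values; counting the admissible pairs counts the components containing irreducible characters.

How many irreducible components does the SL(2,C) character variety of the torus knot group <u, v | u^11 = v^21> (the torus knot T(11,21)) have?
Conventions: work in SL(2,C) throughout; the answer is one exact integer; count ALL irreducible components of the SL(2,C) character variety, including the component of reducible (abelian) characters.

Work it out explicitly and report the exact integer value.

101

Gamma = < u, v | u^11 = v^21 > (torus knot T(11,21)); the central element u^11 = v^21 acts as +I or -I in any irreducible SL(2,C) representation.
This locks tr(u) to 2*cos(pi*alpha/11), alpha in 1..10, and tr(v) to 2*cos(pi*beta/21), beta in 1..20, on each component of irreducible characters.
u^11 = (-1)^alpha I and v^21 = (-1)^beta I must agree, so alpha and beta have equal parity.
Enumerate parity-matched pairs: 5*10 odd-odd plus 5*10 even-even gives 100.
That is 100 components of irreducible characters, and with the reducible (abelian) component the total is 101.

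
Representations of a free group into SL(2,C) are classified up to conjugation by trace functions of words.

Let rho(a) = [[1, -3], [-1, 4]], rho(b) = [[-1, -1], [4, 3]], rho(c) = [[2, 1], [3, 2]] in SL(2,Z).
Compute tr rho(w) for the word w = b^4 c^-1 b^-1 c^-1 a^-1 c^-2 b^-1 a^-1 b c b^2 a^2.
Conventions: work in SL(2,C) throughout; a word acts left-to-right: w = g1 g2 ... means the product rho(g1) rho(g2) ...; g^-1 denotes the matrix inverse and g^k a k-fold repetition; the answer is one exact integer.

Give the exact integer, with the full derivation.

rho(b) = [[-1, -1], [4, 3]]
... * rho(b) = [[-1, -1], [4, 3]]  ->  [[-3, -2], [8, 5]]
... * rho(b) = [[-1, -1], [4, 3]]  ->  [[-5, -3], [12, 7]]
... * rho(b) = [[-1, -1], [4, 3]]  ->  [[-7, -4], [16, 9]]
... * rho(c^-1) = [[2, -1], [-3, 2]]  ->  [[-2, -1], [5, 2]]
... * rho(b^-1) = [[3, 1], [-4, -1]]  ->  [[-2, -1], [7, 3]]
... * rho(c^-1) = [[2, -1], [-3, 2]]  ->  [[-1, 0], [5, -1]]
... * rho(a^-1) = [[4, 3], [1, 1]]  ->  [[-4, -3], [19, 14]]
... * rho(c^-1) = [[2, -1], [-3, 2]]  ->  [[1, -2], [-4, 9]]
... * rho(c^-1) = [[2, -1], [-3, 2]]  ->  [[8, -5], [-35, 22]]
... * rho(b^-1) = [[3, 1], [-4, -1]]  ->  [[44, 13], [-193, -57]]
... * rho(a^-1) = [[4, 3], [1, 1]]  ->  [[189, 145], [-829, -636]]
... * rho(b) = [[-1, -1], [4, 3]]  ->  [[391, 246], [-1715, -1079]]
... * rho(c) = [[2, 1], [3, 2]]  ->  [[1520, 883], [-6667, -3873]]
... * rho(b) = [[-1, -1], [4, 3]]  ->  [[2012, 1129], [-8825, -4952]]
... * rho(b) = [[-1, -1], [4, 3]]  ->  [[2504, 1375], [-10983, -6031]]
... * rho(a) = [[1, -3], [-1, 4]]  ->  [[1129, -2012], [-4952, 8825]]
... * rho(a) = [[1, -3], [-1, 4]]  ->  [[3141, -11435], [-13777, 50156]]
tr = 3141 + 50156 = 53297

53297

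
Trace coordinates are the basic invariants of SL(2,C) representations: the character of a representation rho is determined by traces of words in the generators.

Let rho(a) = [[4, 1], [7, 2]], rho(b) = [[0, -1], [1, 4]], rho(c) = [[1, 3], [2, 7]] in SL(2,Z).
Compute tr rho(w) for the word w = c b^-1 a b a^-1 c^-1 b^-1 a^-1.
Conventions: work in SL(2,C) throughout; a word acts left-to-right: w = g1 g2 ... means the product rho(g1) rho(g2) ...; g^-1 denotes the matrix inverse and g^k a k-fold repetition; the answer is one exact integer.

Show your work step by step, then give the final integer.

-2

rho(c) = [[1, 3], [2, 7]]
... * rho(b^-1) = [[4, 1], [-1, 0]]  ->  [[1, 1], [1, 2]]
... * rho(a) = [[4, 1], [7, 2]]  ->  [[11, 3], [18, 5]]
... * rho(b) = [[0, -1], [1, 4]]  ->  [[3, 1], [5, 2]]
... * rho(a^-1) = [[2, -1], [-7, 4]]  ->  [[-1, 1], [-4, 3]]
... * rho(c^-1) = [[7, -3], [-2, 1]]  ->  [[-9, 4], [-34, 15]]
... * rho(b^-1) = [[4, 1], [-1, 0]]  ->  [[-40, -9], [-151, -34]]
... * rho(a^-1) = [[2, -1], [-7, 4]]  ->  [[-17, 4], [-64, 15]]
tr = -17 + 15 = -2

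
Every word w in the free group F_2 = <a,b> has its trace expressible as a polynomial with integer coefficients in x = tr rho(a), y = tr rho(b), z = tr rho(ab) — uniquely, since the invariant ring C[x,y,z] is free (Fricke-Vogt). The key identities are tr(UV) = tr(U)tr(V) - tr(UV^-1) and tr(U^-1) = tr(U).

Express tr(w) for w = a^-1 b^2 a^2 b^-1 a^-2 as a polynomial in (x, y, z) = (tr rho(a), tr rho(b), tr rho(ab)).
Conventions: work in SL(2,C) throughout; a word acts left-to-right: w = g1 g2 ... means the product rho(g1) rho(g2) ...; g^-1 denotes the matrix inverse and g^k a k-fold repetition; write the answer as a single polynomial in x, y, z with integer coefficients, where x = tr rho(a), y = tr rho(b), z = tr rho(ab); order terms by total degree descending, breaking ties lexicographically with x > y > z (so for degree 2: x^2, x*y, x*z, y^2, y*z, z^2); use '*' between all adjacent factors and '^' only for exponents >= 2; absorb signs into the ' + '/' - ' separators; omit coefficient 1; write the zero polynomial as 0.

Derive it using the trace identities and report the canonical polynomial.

-x^4*y^2*z + x^5*y + x^3*y^3 + x^3*y*z^2 + x^2*y^2*z - 5*x^3*y - x*y^3 - x*y*z^2 + 5*x*y - z

trace(b^2 a) = trace(b)*trace(a b) - trace(a) = y*z - x
trace(a^2 b) = trace(a)*trace(b a) - trace(b) = x*z - y
trace(a^2) = trace(a)*trace(a) - trace(1) = x^2 - 2
trace(b a^2 b) = trace(b)*trace(a^2 b) - trace(a^2) = x*y*z - x^2 - y^2 + 2
trace(b^2 a^2 b) = trace(b)*trace(b a^2 b) - trace(b a^2) = x*y^2*z - x^2*y - y^3 - x*z + 3*y
trace(b a b a) = trace(a b)*trace(a b) - trace(1)   [split at repeated a] = z^2 - 2
trace(a^2 b a b) = trace(a)*trace(b a b a) - trace(b a b) = x*z^2 - y*z - x
trace(a^2 b a) = trace(a)*trace(b a^2) - trace(b a) = x^2*z - x*y - z
trace(b^2 a^2 b a) = trace(b)*trace(a^2 b a b) - trace(a^2 b a) = x*y*z^2 - x^2*z - y^2*z + z
trace(a^-1 b^2 a^2 b) = trace(b^2 a^2 b)*trace(a) - trace(b^2 a^2 b a) = x^2*y^2*z - x^3*y - x*y^3 - x*y*z^2 + y^2*z + 3*x*y - z
trace(b^2 a^2 b^-1 a^-1) = trace(a^-1 b^2 a^2)*trace(b) - trace(a^-1 b^2 a^2 b) = -x^2*y^2*z + x^3*y + x*y^3 + x*y*z^2 - 4*x*y + z
trace(a^-2 b^2 a^2 b^-1) = trace(b^2 a^2 b^-1 a^-1)*trace(a) - trace(b^2 a^2 b^-1) = -x^3*y^2*z + x^4*y + x^2*y^3 + x^2*y*z^2 - 4*x^2*y + y
trace(a^-1 b^2 a^2 b^-1 a^-2) = trace(a^-2 b^2 a^2 b^-1)*trace(a) - trace(a^-2 b^2 a^2 b^-1 a) = -x^4*y^2*z + x^5*y + x^3*y^3 + x^3*y*z^2 + x^2*y^2*z - 5*x^3*y - x*y^3 - x*y*z^2 + 5*x*y - z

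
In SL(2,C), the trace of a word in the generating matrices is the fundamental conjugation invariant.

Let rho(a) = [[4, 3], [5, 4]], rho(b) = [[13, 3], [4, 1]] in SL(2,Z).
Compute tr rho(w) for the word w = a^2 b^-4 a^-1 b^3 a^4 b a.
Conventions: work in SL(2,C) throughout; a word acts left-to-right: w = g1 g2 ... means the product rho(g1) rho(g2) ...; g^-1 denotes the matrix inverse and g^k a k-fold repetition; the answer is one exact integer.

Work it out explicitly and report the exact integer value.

rho(a) = [[4, 3], [5, 4]]
... * rho(a) = [[4, 3], [5, 4]]  ->  [[31, 24], [40, 31]]
... * rho(b^-1) = [[1, -3], [-4, 13]]  ->  [[-65, 219], [-84, 283]]
... * rho(b^-1) = [[1, -3], [-4, 13]]  ->  [[-941, 3042], [-1216, 3931]]
... * rho(b^-1) = [[1, -3], [-4, 13]]  ->  [[-13109, 42369], [-16940, 54751]]
... * rho(b^-1) = [[1, -3], [-4, 13]]  ->  [[-182585, 590124], [-235944, 762583]]
... * rho(a^-1) = [[4, -3], [-5, 4]]  ->  [[-3680960, 2908251], [-4756691, 3758164]]
... * rho(b) = [[13, 3], [4, 1]]  ->  [[-36219476, -8134629], [-46804327, -10511909]]
... * rho(b) = [[13, 3], [4, 1]]  ->  [[-503391704, -116793057], [-650503887, -150924890]]
... * rho(b) = [[13, 3], [4, 1]]  ->  [[-7011264380, -1626968169], [-9060250091, -2102436551]]
... * rho(a) = [[4, 3], [5, 4]]  ->  [[-36179898365, -27541665816], [-46753183119, -35590496477]]
... * rho(a) = [[4, 3], [5, 4]]  ->  [[-282427922540, -218706358359], [-364965214861, -282621535265]]
... * rho(a) = [[4, 3], [5, 4]]  ->  [[-2223243481955, -1722109201056], [-2872968535769, -2225381785643]]
... * rho(a) = [[4, 3], [5, 4]]  ->  [[-17503519933100, -13558167250089], [-22618783071291, -17520432749879]]
... * rho(b) = [[13, 3], [4, 1]]  ->  [[-281778428130656, -66068727049389], [-364125910926299, -85376781963752]]
... * rho(a) = [[4, 3], [5, 4]]  ->  [[-1457457347769569, -1109610192589524], [-1883387553523956, -1433884860633905]]
tr = -1457457347769569 + -1433884860633905 = -2891342208403474

-2891342208403474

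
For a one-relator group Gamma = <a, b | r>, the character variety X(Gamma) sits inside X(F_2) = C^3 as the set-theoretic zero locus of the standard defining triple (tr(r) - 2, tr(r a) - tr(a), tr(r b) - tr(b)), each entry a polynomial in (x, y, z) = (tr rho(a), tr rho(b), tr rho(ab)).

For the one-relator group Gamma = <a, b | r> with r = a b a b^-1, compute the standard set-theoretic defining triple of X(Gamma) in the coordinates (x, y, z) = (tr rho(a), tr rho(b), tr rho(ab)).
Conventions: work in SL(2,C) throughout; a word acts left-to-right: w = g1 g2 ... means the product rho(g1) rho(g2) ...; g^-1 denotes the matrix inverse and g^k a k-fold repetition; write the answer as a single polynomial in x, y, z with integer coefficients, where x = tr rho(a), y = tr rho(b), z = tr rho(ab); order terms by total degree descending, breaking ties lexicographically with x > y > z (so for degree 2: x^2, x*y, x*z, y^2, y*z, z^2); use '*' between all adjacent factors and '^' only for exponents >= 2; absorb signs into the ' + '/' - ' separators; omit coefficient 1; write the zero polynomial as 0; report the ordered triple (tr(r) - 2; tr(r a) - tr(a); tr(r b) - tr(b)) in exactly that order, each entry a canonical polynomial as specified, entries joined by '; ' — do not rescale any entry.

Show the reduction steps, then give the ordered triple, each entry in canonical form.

x*y*z - y^2 - z^2; x^2*y*z - x*y^2 - x*z^2; x*z - 2*y

trace(a b a) = trace(a) * trace(b a) - trace(b) = x*z - y
trace(a b a b) = trace(b a) * trace(b a) - trace(1) = z^2 - 2
trace(a b a b^-1) = trace(a b a) * trace(b) - trace(a b a b) = x*y*z - y^2 - z^2 + 2
trace(a^2 b a) = trace(a) * trace(a b a) - trace(a b)   [square of a] = x^2*z - x*y - z
trace(b a b) = trace(b) * trace(a b) - trace(a)   [square of b] = y*z - x
trace(a^2 b a b) = trace(a) * trace(b a b a) - trace(b a b)   [square of a] = x*z^2 - y*z - x
trace(a b a b^-1 a) = trace(a^2 b a) * trace(b) - trace(a^2 b a b)   [inverse elimination on b] = x^2*y*z - x*y^2 - x*z^2 + x
assemble the triple (trace(r) - 2; trace(r a) - x; trace(r b) - y)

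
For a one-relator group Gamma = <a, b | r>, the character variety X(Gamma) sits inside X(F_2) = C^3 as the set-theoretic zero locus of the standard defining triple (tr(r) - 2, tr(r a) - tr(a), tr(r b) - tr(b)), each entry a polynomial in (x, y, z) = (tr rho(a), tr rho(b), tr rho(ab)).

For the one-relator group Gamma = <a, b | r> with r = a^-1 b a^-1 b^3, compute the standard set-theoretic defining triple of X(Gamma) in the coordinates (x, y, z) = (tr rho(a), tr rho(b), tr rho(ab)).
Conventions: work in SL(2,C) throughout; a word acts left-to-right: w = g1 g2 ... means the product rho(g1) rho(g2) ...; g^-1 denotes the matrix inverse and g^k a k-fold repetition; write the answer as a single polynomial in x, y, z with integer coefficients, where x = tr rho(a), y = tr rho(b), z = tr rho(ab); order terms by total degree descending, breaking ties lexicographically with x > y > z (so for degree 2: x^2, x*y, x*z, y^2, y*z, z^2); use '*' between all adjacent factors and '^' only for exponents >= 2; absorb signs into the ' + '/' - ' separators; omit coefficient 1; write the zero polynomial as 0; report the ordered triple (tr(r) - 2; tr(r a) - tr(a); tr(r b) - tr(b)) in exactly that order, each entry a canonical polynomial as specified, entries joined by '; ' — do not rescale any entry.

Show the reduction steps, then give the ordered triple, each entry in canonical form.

x^2*y^4 - 2*x*y^3*z - 2*x^2*y^2 + y^2*z^2 + 3*x*y*z - y^2 - z^2; x*y^4 - y^3*z - 3*x*y^2 + 2*y*z; x^2*y^5 - 2*x*y^4*z - 3*x^2*y^3 + y^3*z^2 + 5*x*y^2*z + x^2*y - y^3 - 2*y*z^2 - x*z + 2*y

reduce: tr(b^2) = tr(b)*tr(b) - tr(1) = y^2 - 2
reduce: tr(b^3) = tr(b)*tr(b^2) - tr(b) = y^3 - 3*y
tr(b^4) = tr(b)*tr(b^3) - tr(b^2) = y^4 - 4*y^2 + 2
tr(a b^2) = tr(b)*tr(a b) - tr(a) = y*z - x
tr(a b^3) = tr(b)*tr(a b^2) - tr(a b) = y^2*z - x*y - z
so tr(b^4 a) = tr(b)*tr(a b^3) - tr(a b^2) = y^3*z - x*y^2 - 2*y*z + x
reduce: tr(b a^-1 b^3) = tr(b^4)*tr(a) - tr(b^4 a) = x*y^4 - y^3*z - 3*x*y^2 + 2*y*z + x
so tr(a b a b) = tr(b a)*tr(b a) - tr(1) = z^2 - 2
tr(a b a) = tr(a)*tr(b a) - tr(b) = x*z - y
tr(b a b a b) = tr(b)*tr(a b a b) - tr(a b a) = y*z^2 - x*z - y
reduce: tr(b^3 a b a) = tr(b)*tr(b a b a b) - tr(b a b a) = y^2*z^2 - x*y*z - y^2 - z^2 + 2
so tr(b a^-1 b^3 a) = tr(b^3 a b)*tr(a) - tr(b^3 a b a) = x*y^3*z - x^2*y^2 - y^2*z^2 - x*y*z + x^2 + y^2 + z^2 - 2
tr(a^-1 b a^-1 b^3) = tr(b a^-1 b^3)*tr(a) - tr(b a^-1 b^3 a) = x^2*y^4 - 2*x*y^3*z - 2*x^2*y^2 + y^2*z^2 + 3*x*y*z - y^2 - z^2 + 2
reduce: tr(b^5) = tr(b)*tr(b^4) - tr(b^3)  (reduce the b square) = y^5 - 5*y^3 + 5*y
so tr(b^5 a) = tr(b)*tr(b^3 a b) - tr(b^3 a)  (reduce the b square) = y^4*z - x*y^3 - 3*y^2*z + 2*x*y + z
so tr(b^4 a^-1 b) = tr(b^5)*tr(a) - tr(b^5 a)  (eliminate a^-1) = x*y^5 - y^4*z - 4*x*y^3 + 3*y^2*z + 3*x*y - z
tr(b a b^4 a) = tr(b)*tr(b a b a b^2) - tr(b a b a b)  (reduce the b square) = y^3*z^2 - x*y^2*z - y^3 - 2*y*z^2 + x*z + 3*y
so tr(b^4 a^-1 b a) = tr(b a b^4)*tr(a) - tr(b a b^4 a)  (eliminate a^-1) = x*y^4*z - x^2*y^3 - y^3*z^2 - 2*x*y^2*z + 2*x^2*y + y^3 + 2*y*z^2 - 3*y
reduce: tr(a^-1 b a^-1 b^4) = tr(b^4 a^-1 b)*tr(a) - tr(b^4 a^-1 b a)  (eliminate a^-1) = x^2*y^5 - 2*x*y^4*z - 3*x^2*y^3 + y^3*z^2 + 5*x*y^2*z + x^2*y - y^3 - 2*y*z^2 - x*z + 3*y
assemble the triple (tr(r) - 2; tr(r a) - x; tr(r b) - y)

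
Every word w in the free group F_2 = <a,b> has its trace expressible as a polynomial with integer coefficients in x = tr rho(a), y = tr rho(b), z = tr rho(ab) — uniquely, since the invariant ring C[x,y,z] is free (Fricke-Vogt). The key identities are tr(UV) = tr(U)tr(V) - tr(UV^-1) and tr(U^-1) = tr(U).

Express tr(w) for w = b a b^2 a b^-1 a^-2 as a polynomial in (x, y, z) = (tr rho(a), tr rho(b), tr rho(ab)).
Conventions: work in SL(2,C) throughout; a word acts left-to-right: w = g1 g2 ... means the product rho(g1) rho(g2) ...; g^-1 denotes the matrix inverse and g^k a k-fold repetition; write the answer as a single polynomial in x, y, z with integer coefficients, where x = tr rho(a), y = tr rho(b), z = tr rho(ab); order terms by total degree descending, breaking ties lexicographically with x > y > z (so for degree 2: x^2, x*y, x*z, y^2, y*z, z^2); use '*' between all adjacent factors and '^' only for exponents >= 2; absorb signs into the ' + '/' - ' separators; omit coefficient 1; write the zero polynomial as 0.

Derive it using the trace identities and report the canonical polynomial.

tr(b^2 a) = tr(b) tr(a b) - tr(a) = y*z - x
use: tr(b^2) = tr(b) tr(b) - tr(1) = y^2 - 2
tr(a b^2 a) = tr(a) tr(b^2 a) - tr(b^2) = x*y*z - x^2 - y^2 + 2
apply: tr(b a b a) = tr(b a) tr(b a) - tr(1) = z^2 - 2
use: tr(a^2 b a b) = tr(a) tr(b a b a) - tr(b a b) = x*z^2 - y*z - x
use: tr(b a^2) = tr(a) tr(b a) - tr(b) = x*z - y
apply: tr(a^2 b a) = tr(a) tr(b a^2) - tr(b a) = x^2*z - x*y - z
tr(a b a b^2 a) = tr(b) tr(a^2 b a b) - tr(a^2 b a) = x*y*z^2 - x^2*z - y^2*z + z
tr(a b a b a b) = tr(b a b a) tr(b a) - tr(a b) = z^3 - 3*z
use: tr(a b a b^2 a b) = tr(b) tr(a b a b a b) - tr(a b a b a) = y*z^3 - x*z^2 - 2*y*z + x
tr(b a b^2 a b^-1 a) = tr(a b a b^2 a) tr(b) - tr(a b a b^2 a b) = x*y^2*z^2 - x^2*y*z - y^3*z - y*z^3 + x*z^2 + 3*y*z - x
tr(b a b^2 a b^-1 a^-1) = tr(b a b^2 a b^-1) tr(a) - tr(b a b^2 a b^-1 a) = -x*y^2*z^2 + 2*x^2*y*z + y^3*z + y*z^3 - x^3 - x*y^2 - x*z^2 - 3*y*z + 3*x
use: tr(b a b^2 a b^-1 a^-2) = tr(b a b^2 a b^-1 a^-1) tr(a) - tr(b a b^2 a b^-1) = -x^2*y^2*z^2 + 2*x^3*y*z + x*y^3*z + x*y*z^3 - x^4 - x^2*y^2 - x^2*z^2 - 4*x*y*z + 4*x^2 + y^2 - 2

-x^2*y^2*z^2 + 2*x^3*y*z + x*y^3*z + x*y*z^3 - x^4 - x^2*y^2 - x^2*z^2 - 4*x*y*z + 4*x^2 + y^2 - 2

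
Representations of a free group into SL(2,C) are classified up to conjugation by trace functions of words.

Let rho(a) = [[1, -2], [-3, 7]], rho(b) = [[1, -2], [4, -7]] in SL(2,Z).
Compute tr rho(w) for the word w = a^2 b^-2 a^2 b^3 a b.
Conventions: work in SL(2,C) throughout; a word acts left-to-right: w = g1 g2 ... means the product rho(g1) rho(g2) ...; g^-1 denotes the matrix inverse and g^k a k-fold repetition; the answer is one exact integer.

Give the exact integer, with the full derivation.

rho(a) = [[1, -2], [-3, 7]]
... * rho(a) = [[1, -2], [-3, 7]]  ->  [[7, -16], [-24, 55]]
... * rho(b^-1) = [[-7, 2], [-4, 1]]  ->  [[15, -2], [-52, 7]]
... * rho(b^-1) = [[-7, 2], [-4, 1]]  ->  [[-97, 28], [336, -97]]
... * rho(a) = [[1, -2], [-3, 7]]  ->  [[-181, 390], [627, -1351]]
... * rho(a) = [[1, -2], [-3, 7]]  ->  [[-1351, 3092], [4680, -10711]]
... * rho(b) = [[1, -2], [4, -7]]  ->  [[11017, -18942], [-38164, 65617]]
... * rho(b) = [[1, -2], [4, -7]]  ->  [[-64751, 110560], [224304, -382991]]
... * rho(b) = [[1, -2], [4, -7]]  ->  [[377489, -644418], [-1307660, 2232329]]
... * rho(a) = [[1, -2], [-3, 7]]  ->  [[2310743, -5265904], [-8004647, 18241623]]
... * rho(b) = [[1, -2], [4, -7]]  ->  [[-18752873, 32239842], [64961845, -111682067]]
tr = -18752873 + -111682067 = -130434940

-130434940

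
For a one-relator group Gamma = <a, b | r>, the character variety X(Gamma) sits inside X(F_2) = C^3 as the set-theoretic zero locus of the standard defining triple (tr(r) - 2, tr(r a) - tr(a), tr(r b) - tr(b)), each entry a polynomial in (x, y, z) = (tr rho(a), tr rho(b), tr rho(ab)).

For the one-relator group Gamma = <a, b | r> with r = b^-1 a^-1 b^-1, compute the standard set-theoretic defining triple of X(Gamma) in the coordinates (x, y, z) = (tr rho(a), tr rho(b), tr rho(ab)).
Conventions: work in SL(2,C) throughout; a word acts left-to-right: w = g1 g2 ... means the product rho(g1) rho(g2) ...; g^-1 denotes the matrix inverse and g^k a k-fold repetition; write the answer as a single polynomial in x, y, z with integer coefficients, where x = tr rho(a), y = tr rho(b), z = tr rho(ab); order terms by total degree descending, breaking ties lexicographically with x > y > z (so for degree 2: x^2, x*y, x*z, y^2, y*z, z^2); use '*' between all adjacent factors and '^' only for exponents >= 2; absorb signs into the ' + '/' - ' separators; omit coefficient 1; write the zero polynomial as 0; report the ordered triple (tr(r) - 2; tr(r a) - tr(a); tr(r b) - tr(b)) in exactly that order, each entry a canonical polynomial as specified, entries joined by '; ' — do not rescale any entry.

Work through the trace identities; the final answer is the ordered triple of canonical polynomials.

tr(a^-1) = tr(a) = x
tr(a^-1 b) = tr(b) tr(a) - tr(b a) = x*y - z
tr(b^-1 a^-1) = tr(a^-1) tr(b) - tr(a^-1 b) = z
tr(b^-1 a^-1 b^-1) = tr(b^-1 a^-1) tr(b) - tr(b^-1 a^-1 b) = y*z - x
tr(a b a) = tr(a) tr(b a) - tr(b) = x*z - y
tr(a b a b) = tr(b a) tr(b a) - tr(1) = z^2 - 2
tr(b^-1 a b a) = tr(a b a) tr(b) - tr(a b a b) = x*y*z - y^2 - z^2 + 2
tr(a^-1 b^-1 a b) = tr(b^-1 a b) tr(a) - tr(b^-1 a b a) = -x*y*z + x^2 + y^2 + z^2 - 2
tr(b^-1 a^-1 b^-1 a) = tr(a^-1 b^-1 a) tr(b) - tr(a^-1 b^-1 a b) = x*y*z - x^2 - z^2 + 2
assemble the triple (tr(r) - 2; tr(r a) - x; tr(r b) - y)

y*z - x - 2; x*y*z - x^2 - z^2 - x + 2; -y + z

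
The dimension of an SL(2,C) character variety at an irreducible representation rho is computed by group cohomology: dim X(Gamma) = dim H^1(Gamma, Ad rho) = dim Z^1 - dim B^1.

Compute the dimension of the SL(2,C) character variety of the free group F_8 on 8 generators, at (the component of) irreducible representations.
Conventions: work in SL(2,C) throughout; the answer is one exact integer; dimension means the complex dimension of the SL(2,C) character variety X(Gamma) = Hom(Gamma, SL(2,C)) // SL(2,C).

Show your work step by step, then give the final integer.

The free group F_8: 8 generators, no relators.
So Z^1 = (sl_2)^8 in full: dim Z^1 = 24.
Irreducibility makes the coboundary map sl_2 -> Z^1 injective (trivial centralizer), so dim B^1 = 3.
Therefore dim X = 24 - 3 = 21.

21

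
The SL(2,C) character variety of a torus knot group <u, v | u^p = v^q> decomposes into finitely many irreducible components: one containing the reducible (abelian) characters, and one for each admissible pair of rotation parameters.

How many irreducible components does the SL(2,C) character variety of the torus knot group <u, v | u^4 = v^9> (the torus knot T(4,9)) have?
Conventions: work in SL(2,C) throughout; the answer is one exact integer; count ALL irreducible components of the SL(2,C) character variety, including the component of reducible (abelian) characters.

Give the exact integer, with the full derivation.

13

In the torus knot group T(4,9), u^4 = v^9 is central, so an irreducible representation sends it to +I or -I (Schur).
On an irreducible component, tr(u) is locked at 2*cos(pi*alpha/4) for some alpha in 1..3, and tr(v) at 2*cos(pi*beta/9) for some beta in 1..8.
The two central values (-1)^alpha I and (-1)^beta I must be the same matrix, so alpha and beta share a parity.
Enumerate parity-matched pairs: 2*4 odd-odd plus 1*4 even-even gives 12.
That is 12 components of irreducible characters, and with the reducible (abelian) component the total is 13.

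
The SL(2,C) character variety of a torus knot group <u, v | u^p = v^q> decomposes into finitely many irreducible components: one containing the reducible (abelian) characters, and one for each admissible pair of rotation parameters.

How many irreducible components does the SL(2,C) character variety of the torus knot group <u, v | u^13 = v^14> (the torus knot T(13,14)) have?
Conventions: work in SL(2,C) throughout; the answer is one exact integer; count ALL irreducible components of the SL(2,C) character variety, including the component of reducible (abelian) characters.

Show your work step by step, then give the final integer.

79

Gamma = < u, v | u^13 = v^14 > (torus knot T(13,14)); the central element u^13 = v^14 acts as +I or -I in any irreducible SL(2,C) representation.
This locks tr(u) to 2*cos(pi*alpha/13), alpha in 1..12, and tr(v) to 2*cos(pi*beta/14), beta in 1..13, on each component of irreducible characters.
u^13 = (-1)^alpha I and v^14 = (-1)^beta I must agree, so alpha and beta have equal parity.
Counting: 6 odd alphas x 7 odd betas + 6 even alphas x 6 even betas = 42 + 36 = 78.
Total: 78 irreducible-character components + 1 reducible (abelian) component = 79.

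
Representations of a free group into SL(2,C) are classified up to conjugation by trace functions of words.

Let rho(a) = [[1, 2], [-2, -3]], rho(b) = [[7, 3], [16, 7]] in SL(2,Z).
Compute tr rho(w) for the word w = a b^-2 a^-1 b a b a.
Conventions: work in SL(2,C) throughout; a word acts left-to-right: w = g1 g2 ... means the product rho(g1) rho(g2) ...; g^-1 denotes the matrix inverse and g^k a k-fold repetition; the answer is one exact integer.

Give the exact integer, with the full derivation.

rho(a) = [[1, 2], [-2, -3]]
... * rho(b^-1) = [[7, -3], [-16, 7]]  ->  [[-25, 11], [34, -15]]
... * rho(b^-1) = [[7, -3], [-16, 7]]  ->  [[-351, 152], [478, -207]]
... * rho(a^-1) = [[-3, -2], [2, 1]]  ->  [[1357, 854], [-1848, -1163]]
... * rho(b) = [[7, 3], [16, 7]]  ->  [[23163, 10049], [-31544, -13685]]
... * rho(a) = [[1, 2], [-2, -3]]  ->  [[3065, 16179], [-4174, -22033]]
... * rho(b) = [[7, 3], [16, 7]]  ->  [[280319, 122448], [-381746, -166753]]
... * rho(a) = [[1, 2], [-2, -3]]  ->  [[35423, 193294], [-48240, -263233]]
tr = 35423 + -263233 = -227810

-227810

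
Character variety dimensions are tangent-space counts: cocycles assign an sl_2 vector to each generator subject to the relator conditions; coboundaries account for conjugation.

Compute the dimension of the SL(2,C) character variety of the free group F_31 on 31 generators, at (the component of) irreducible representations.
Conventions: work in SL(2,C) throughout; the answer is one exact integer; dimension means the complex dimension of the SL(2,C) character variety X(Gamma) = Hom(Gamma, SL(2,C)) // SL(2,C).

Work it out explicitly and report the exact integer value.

Gamma = F_31 has 31 generators and no relators.
A cocycle picks one sl_2 vector per generator freely, giving dim Z^1 = 3*31 = 93.
Irreducibility makes the coboundary map sl_2 -> Z^1 injective (trivial centralizer), so dim B^1 = 3.
dim H^1 = 93 - 3 = 90, which is dim X.

90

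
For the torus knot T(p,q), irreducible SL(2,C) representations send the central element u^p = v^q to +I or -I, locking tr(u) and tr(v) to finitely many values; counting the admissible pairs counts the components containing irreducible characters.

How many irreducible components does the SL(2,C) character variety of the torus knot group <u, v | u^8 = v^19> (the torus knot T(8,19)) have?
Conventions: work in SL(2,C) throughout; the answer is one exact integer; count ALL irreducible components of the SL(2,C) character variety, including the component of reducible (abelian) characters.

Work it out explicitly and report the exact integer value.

64

For T(8,19): irreducibility forces the central element u^8 = v^19 to one of +I, -I.
So on each irreducible component the traces are pinned: tr(u) = 2*cos(pi*alpha/8) with 1 <= alpha <= 7, tr(v) = 2*cos(pi*beta/19) with 1 <= beta <= 18.
The two central values (-1)^alpha I and (-1)^beta I must be the same matrix, so alpha and beta share a parity.
count pairs: odd alpha (4 choices) x odd beta (9), plus even alpha (3) x even beta (9): 4*9 + 3*9 = 63.
That is 63 components of irreducible characters, and with the reducible (abelian) component the total is 64.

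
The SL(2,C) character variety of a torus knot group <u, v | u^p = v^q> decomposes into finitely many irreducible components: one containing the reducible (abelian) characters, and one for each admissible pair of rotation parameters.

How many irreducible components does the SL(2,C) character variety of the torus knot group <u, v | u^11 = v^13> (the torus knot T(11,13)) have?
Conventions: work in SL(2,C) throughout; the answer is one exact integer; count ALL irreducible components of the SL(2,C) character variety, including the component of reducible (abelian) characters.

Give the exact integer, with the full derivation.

61

In the torus knot group T(11,13), u^11 = v^13 is central, so an irreducible representation sends it to +I or -I (Schur).
So on each irreducible component the traces are pinned: tr(u) = 2*cos(pi*alpha/11) with 1 <= alpha <= 10, tr(v) = 2*cos(pi*beta/13) with 1 <= beta <= 12.
The two central values (-1)^alpha I and (-1)^beta I must be the same matrix, so alpha and beta share a parity.
Counting: 5 odd alphas x 6 odd betas + 5 even alphas x 6 even betas = 30 + 30 = 60.
components with irreducible characters: 60; plus the single component of reducible (abelian) characters: total 61.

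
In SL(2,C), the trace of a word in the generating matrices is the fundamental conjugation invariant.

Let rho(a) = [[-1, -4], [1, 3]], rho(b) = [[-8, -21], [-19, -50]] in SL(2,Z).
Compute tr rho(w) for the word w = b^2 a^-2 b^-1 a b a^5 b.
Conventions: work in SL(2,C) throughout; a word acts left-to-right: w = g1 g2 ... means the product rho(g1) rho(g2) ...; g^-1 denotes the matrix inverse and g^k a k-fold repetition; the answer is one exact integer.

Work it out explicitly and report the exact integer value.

rho(b) = [[-8, -21], [-19, -50]]
... * rho(b) = [[-8, -21], [-19, -50]]  ->  [[463, 1218], [1102, 2899]]
... * rho(a^-1) = [[3, 4], [-1, -1]]  ->  [[171, 634], [407, 1509]]
... * rho(a^-1) = [[3, 4], [-1, -1]]  ->  [[-121, 50], [-288, 119]]
... * rho(b^-1) = [[-50, 21], [19, -8]]  ->  [[7000, -2941], [16661, -7000]]
... * rho(a) = [[-1, -4], [1, 3]]  ->  [[-9941, -36823], [-23661, -87644]]
... * rho(b) = [[-8, -21], [-19, -50]]  ->  [[779165, 2049911], [1854524, 4879081]]
... * rho(a) = [[-1, -4], [1, 3]]  ->  [[1270746, 3033073], [3024557, 7219147]]
... * rho(a) = [[-1, -4], [1, 3]]  ->  [[1762327, 4016235], [4194590, 9559213]]
... * rho(a) = [[-1, -4], [1, 3]]  ->  [[2253908, 4999397], [5364623, 11899279]]
... * rho(a) = [[-1, -4], [1, 3]]  ->  [[2745489, 5982559], [6534656, 14239345]]
... * rho(a) = [[-1, -4], [1, 3]]  ->  [[3237070, 6965721], [7704689, 16579411]]
... * rho(b) = [[-8, -21], [-19, -50]]  ->  [[-158245259, -416264520], [-376646321, -990769019]]
tr = -158245259 + -990769019 = -1149014278

-1149014278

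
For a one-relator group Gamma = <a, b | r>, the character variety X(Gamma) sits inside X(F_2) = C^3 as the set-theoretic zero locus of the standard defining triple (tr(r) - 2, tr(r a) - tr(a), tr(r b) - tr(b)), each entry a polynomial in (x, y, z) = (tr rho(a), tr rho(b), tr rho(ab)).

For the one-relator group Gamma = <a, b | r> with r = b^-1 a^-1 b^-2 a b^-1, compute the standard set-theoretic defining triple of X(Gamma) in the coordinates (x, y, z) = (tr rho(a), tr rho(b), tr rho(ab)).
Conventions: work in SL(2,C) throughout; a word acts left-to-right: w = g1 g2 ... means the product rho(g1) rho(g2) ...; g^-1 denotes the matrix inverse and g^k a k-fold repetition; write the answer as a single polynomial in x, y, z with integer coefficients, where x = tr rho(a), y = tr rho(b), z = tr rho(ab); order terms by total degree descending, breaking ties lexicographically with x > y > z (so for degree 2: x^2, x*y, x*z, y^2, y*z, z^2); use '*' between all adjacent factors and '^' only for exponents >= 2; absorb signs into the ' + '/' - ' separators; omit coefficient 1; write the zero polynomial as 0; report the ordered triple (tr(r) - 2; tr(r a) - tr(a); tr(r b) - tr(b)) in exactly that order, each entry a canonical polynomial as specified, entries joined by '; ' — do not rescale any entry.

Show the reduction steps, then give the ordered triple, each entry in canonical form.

tr(b^-1) = tr(b) = y
use: tr(a b a) = tr(a) tr(b a) - tr(b) = x*z - y
apply: tr(a b a b) = tr(b a) tr(b a) - tr(1) = z^2 - 2
tr(b a b^-1 a) = tr(a b a) tr(b) - tr(a b a b) = x*y*z - y^2 - z^2 + 2
use: tr(a b^-1 a^-1 b) = tr(b a b^-1) tr(a) - tr(b a b^-1 a) = -x*y*z + x^2 + y^2 + z^2 - 2
tr(b^-1 a b^-1 a^-1) = tr(a b^-1 a^-1) tr(b) - tr(a b^-1 a^-1 b) = x*y*z - x^2 - z^2 + 2
apply: tr(b^-1 a^-1 b^-2 a) = tr(b^-1 a b^-1 a^-1) tr(b) - tr(b^-1 a b^-1 a^-1 b) = x*y^2*z - x^2*y - y*z^2 + y
tr(b^-2) = tr(b^-1) tr(b) - tr(1) = y^2 - 2
tr(b^-1 a^-1 b^-2 a b^-1) = tr(b^-1 a^-1 b^-2 a) tr(b) - tr(b^-1 a^-1 b^-2 a b) = x*y^3*z - x^2*y^2 - y^2*z^2 + 2
tr(b^-1 a) = tr(a) tr(b) - tr(a b)  (eliminate b^-1) = x*y - z
apply: tr(b^-1 a b^-1) = tr(b^-1 a) tr(b) - tr(b^-1 a b)  (eliminate b^-1) = x*y^2 - y*z - x
tr(b^-2 a b^-1) = tr(b^-1 a b^-1) tr(b) - tr(b^-1 a)  (eliminate b^-1) = x*y^3 - y^2*z - 2*x*y + z
tr(a^2) = tr(a) tr(a) - tr(1)  (reduce the a square) = x^2 - 2
tr(a^2 b a) = tr(a) tr(b a^2) - tr(b a)  (reduce the a square) = x^2*z - x*y - z
use: tr(b a b) = tr(b) tr(a b) - tr(a)  (reduce the b square) = y*z - x
apply: tr(a^2 b a b) = tr(a) tr(b a b a) - tr(b a b)  (reduce the a square) = x*z^2 - y*z - x
tr(b^-1 a^2 b a) = tr(a^2 b a) tr(b) - tr(a^2 b a b)  (eliminate b^-1) = x^2*y*z - x*y^2 - x*z^2 + x
tr(a^2 b a^-1 b^-1) = tr(b^-1 a^2 b) tr(a) - tr(b^-1 a^2 b a)  (eliminate a^-1) = -x^2*y*z + x^3 + x*y^2 + x*z^2 - 3*x
use: tr(a b a^-1 b^-2 a) = tr(a^2 b a^-1 b^-1) tr(b) - tr(a^2 b a^-1)  (eliminate b^-1) = -x^2*y^2*z + x^3*y + x*y^3 + x*y*z^2 - 3*x*y - z
tr(a b a b a b) = tr(a b a b) tr(a b) - tr(b a)  (split on a) = z^3 - 3*z
apply: tr(a b a b a b^-1) = tr(a b a b a) tr(b) - tr(a b a b a b)  (eliminate b^-1) = x*y*z^2 - y^2*z - z^3 - x*y + 3*z
tr(b^-2 a b a b a) = tr(a b a b a b^-1) tr(b) - tr(a b a b a)  (eliminate b^-1) = x*y^2*z^2 - y^3*z - y*z^3 - x*y^2 - x*z^2 + 4*y*z + x
use: tr(a b a^-1 b^-2 a b) = tr(b^-2 a b a b) tr(a) - tr(b^-2 a b a b a)  (eliminate a^-1) = -x*y^2*z^2 + x^2*y*z + y^3*z + y*z^3 - 4*y*z + x
tr(a^-1 b^-2 a b^-1 a b) = tr(a b a^-1 b^-2 a) tr(b) - tr(a b a^-1 b^-2 a b)  (eliminate b^-1) = -x^2*y^3*z + x^3*y^2 + x*y^4 + 2*x*y^2*z^2 - x^2*y*z - y^3*z - y*z^3 - 3*x*y^2 + 3*y*z - x
tr(b^-1 a^-1 b^-2 a b^-1 a) = tr(a^-1 b^-2 a b^-1 a) tr(b) - tr(a^-1 b^-2 a b^-1 a b)  (eliminate b^-1) = x^2*y^3*z - x^3*y^2 - 2*x*y^2*z^2 + x^2*y*z + y*z^3 + x*y^2 - 2*y*z + x
assemble the triple (tr(r) - 2; tr(r a) - x; tr(r b) - y)

x*y^3*z - x^2*y^2 - y^2*z^2; x^2*y^3*z - x^3*y^2 - 2*x*y^2*z^2 + x^2*y*z + y*z^3 + x*y^2 - 2*y*z; x*y^2*z - x^2*y - y*z^2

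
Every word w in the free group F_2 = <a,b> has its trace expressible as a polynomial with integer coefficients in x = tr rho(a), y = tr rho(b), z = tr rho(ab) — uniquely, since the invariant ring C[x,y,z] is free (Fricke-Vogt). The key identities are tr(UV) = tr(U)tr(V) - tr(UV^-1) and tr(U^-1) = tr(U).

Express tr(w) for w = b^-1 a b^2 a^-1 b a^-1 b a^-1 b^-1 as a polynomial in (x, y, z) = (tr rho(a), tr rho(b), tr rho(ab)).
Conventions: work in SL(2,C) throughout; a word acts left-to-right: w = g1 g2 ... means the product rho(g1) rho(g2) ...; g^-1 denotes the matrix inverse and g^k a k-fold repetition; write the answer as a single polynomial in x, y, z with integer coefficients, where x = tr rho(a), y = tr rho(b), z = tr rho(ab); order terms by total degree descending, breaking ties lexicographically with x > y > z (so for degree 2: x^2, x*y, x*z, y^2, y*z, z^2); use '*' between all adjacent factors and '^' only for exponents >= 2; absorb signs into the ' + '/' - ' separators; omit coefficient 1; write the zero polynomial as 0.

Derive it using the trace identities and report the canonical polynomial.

so trace(b^2) = trace(b) trace(b) - trace(1)  (reduce the b square) = y^2 - 2
trace(b^3) = trace(b) trace(b^2) - trace(b)  (reduce the b square) = y^3 - 3*y
so trace(b^4) = trace(b) trace(b^3) - trace(b^2)  (reduce the b square) = y^4 - 4*y^2 + 2
trace(a b^2) = trace(b) trace(a b) - trace(a)  (reduce the b square) = y*z - x
trace(b^2 a b) = trace(b) trace(a b^2) - trace(a b)  (reduce the b square) = y^2*z - x*y - z
reduce: trace(b^4 a) = trace(b) trace(b^2 a b) - trace(b^2 a)  (reduce the b square) = y^3*z - x*y^2 - 2*y*z + x
reduce: trace(b^3 a^-1 b) = trace(b^4) trace(a) - trace(b^4 a)  (eliminate a^-1) = x*y^4 - y^3*z - 3*x*y^2 + 2*y*z + x
reduce: trace(b a b^4) = trace(b) trace(b^3 a b) - trace(b^3 a)  (reduce the b square) = y^4*z - x*y^3 - 3*y^2*z + 2*x*y + z
trace(a b a b) = trace(a b) trace(a b) - trace(1)  (split on a) = z^2 - 2
trace(a b a) = trace(a) trace(b a) - trace(b)  (reduce the a square) = x*z - y
trace(a b a b^2) = trace(b) trace(a b a b) - trace(a b a)  (reduce the b square) = y*z^2 - x*z - y
reduce: trace(b a b a b^2) = trace(b) trace(a b a b^2) - trace(a b a b)  (reduce the b square) = y^2*z^2 - x*y*z - y^2 - z^2 + 2
trace(b a b^4 a) = trace(b) trace(b a b a b^2) - trace(b a b a b)  (reduce the b square) = y^3*z^2 - x*y^2*z - y^3 - 2*y*z^2 + x*z + 3*y
so trace(b a^-1 b a b^3) = trace(b a b^4) trace(a) - trace(b a b^4 a)  (eliminate a^-1) = x*y^4*z - x^2*y^3 - y^3*z^2 - 2*x*y^2*z + 2*x^2*y + y^3 + 2*y*z^2 - 3*y
trace(a b^2 a) = trace(a) trace(b^2 a) - trace(b^2)  (reduce the a square) = x*y*z - x^2 - y^2 + 2
reduce: trace(b a b^2 a b) = trace(b) trace(a b^2 a b) - trace(a b^2 a)  (reduce the b square) = y^2*z^2 - 2*x*y*z + x^2 - 2
trace(b a b^3 a b) = trace(b) trace(b a b^2 a b) - trace(b a b^2 a)  (reduce the b square) = y^3*z^2 - 2*x*y^2*z + x^2*y - y*z^2 + x*z - y
so trace(a b a b a b) = trace(b a b a) trace(b a) - trace(a b)  (split on b) = z^3 - 3*z
trace(a b a b a) = trace(a) trace(b a b a) - trace(b a b)  (reduce the a square) = x*z^2 - y*z - x
so trace(b a b a b a b) = trace(b) trace(a b a b a b) - trace(a b a b a)  (reduce the b square) = y*z^3 - x*z^2 - 2*y*z + x
so trace(b a b^3 a b a) = trace(b) trace(b a b a b a b) - trace(b a b a b a)  (reduce the b square) = y^2*z^3 - x*y*z^2 - 2*y^2*z - z^3 + x*y + 3*z
trace(b a^-1 b a b^3 a) = trace(b a b^3 a b) trace(a) - trace(b a b^3 a b a)  (eliminate a^-1) = x*y^3*z^2 - 2*x^2*y^2*z - y^2*z^3 + x^3*y + x^2*z + 2*y^2*z + z^3 - 2*x*y - 3*z
so trace(a b^3 a^-1 b a^-1 b) = trace(b a^-1 b a b^3) trace(a) - trace(b a^-1 b a b^3 a)  (eliminate a^-1) = x^2*y^4*z - x^3*y^3 - 2*x*y^3*z^2 + y^2*z^3 + x^3*y + x*y^3 + 2*x*y*z^2 - x^2*z - 2*y^2*z - z^3 - x*y + 3*z
so trace(b a^-1 b a^-1 b^-1 a b^2) = trace(a b^3 a^-1 b a^-1) trace(b) - trace(a b^3 a^-1 b a^-1 b)  (eliminate b^-1) = -x^2*y^4*z + x^3*y^3 + x*y^5 + 2*x*y^3*z^2 - y^4*z - y^2*z^3 - x^3*y - 4*x*y^3 - 2*x*y*z^2 + x^2*z + 4*y^2*z + z^3 + 2*x*y - 3*z
trace(b^2 a b a^-1 b) = trace(b^3 a b) trace(a) - trace(b^3 a b a)  (eliminate a^-1) = x*y^3*z - x^2*y^2 - y^2*z^2 - x*y*z + x^2 + y^2 + z^2 - 2
trace(a b^2 a b a) = trace(a) trace(b^2 a b a) - trace(b^2 a b)  (reduce the a square) = x*y*z^2 - x^2*z - y^2*z + z
trace(b a b^2 a b^2 a) = trace(b) trace(a b^2 a b a b) - trace(a b^2 a b a)  (reduce the b square) = y^2*z^3 - 2*x*y*z^2 + x^2*z - y^2*z + x*y - z
so trace(b a^-1 b a b^2 a b) = trace(b a b^2 a b^2) trace(a) - trace(b a b^2 a b^2 a)  (eliminate a^-1) = x*y^3*z^2 - 2*x^2*y^2*z - y^2*z^3 + x^3*y + x*y*z^2 + y^2*z - 2*x*y + z
trace(a b a b a b a b) = trace(a b a b a b) trace(a b) - trace(b a b a)  (split on a) = z^4 - 4*z^2 + 2
trace(a b a b a b a) = trace(a) trace(b a b a b a) - trace(b a b a b)  (reduce the a square) = x*z^3 - y*z^2 - 2*x*z + y
trace(b a b^2 a b a b a) = trace(b) trace(a b a b a b a b) - trace(a b a b a b a)  (reduce the b square) = y*z^4 - x*z^3 - 3*y*z^2 + 2*x*z + y
trace(b a^-1 b a b^2 a b a) = trace(b a b^2 a b a b) trace(a) - trace(b a b^2 a b a b a)  (eliminate a^-1) = x*y^2*z^3 - 2*x^2*y*z^2 - y*z^4 + x^3*z - x*y^2*z + x*z^3 + x^2*y + 3*y*z^2 - 3*x*z - y
trace(a b^2 a b a^-1 b a^-1 b) = trace(b a^-1 b a b^2 a b) trace(a) - trace(b a^-1 b a b^2 a b a)  (eliminate a^-1) = x^2*y^3*z^2 - 2*x^3*y^2*z - 2*x*y^2*z^3 + x^4*y + 3*x^2*y*z^2 + y*z^4 - x^3*z + 2*x*y^2*z - x*z^3 - 3*x^2*y - 3*y*z^2 + 4*x*z + y
so trace(b a^-1 b a^-1 b^-1 a b^2 a) = trace(a b^2 a b a^-1 b a^-1) trace(b) - trace(a b^2 a b a^-1 b a^-1 b)  (eliminate b^-1) = -x^2*y^3*z^2 + 2*x^3*y^2*z + x*y^4*z + 2*x*y^2*z^3 - x^4*y - x^2*y^3 - 3*x^2*y*z^2 - y^3*z^2 - y*z^4 + x^3*z - 3*x*y^2*z + x*z^3 + 4*x^2*y + y^3 + 4*y*z^2 - 4*x*z - 3*y
trace(a b^2 a^-1 b a^-1 b a^-1 b^-1) = trace(b a^-1 b a^-1 b^-1 a b^2) trace(a) - trace(b a^-1 b a^-1 b^-1 a b^2 a)  (eliminate a^-1) = -x^3*y^4*z + x^4*y^3 + x^2*y^5 + 3*x^2*y^3*z^2 - 2*x^3*y^2*z - 2*x*y^4*z - 3*x*y^2*z^3 - 3*x^2*y^3 + x^2*y*z^2 + y^3*z^2 + y*z^4 + 7*x*y^2*z - 2*x^2*y - y^3 - 4*y*z^2 + x*z + 3*y
so trace(b^3 a^-1 b a) = trace(b a b^3) trace(a) - trace(b a b^3 a)  (eliminate a^-1) = x*y^3*z - x^2*y^2 - y^2*z^2 - x*y*z + x^2 + y^2 + z^2 - 2
so trace(b^2 a^-1 b a^-1 b) = trace(b^3 a^-1 b) trace(a) - trace(b^3 a^-1 b a)  (eliminate a^-1) = x^2*y^4 - 2*x*y^3*z - 2*x^2*y^2 + y^2*z^2 + 3*x*y*z - y^2 - z^2 + 2
trace(b^-1 a b^2 a^-1 b a^-1 b a^-1 b^-1) = trace(a b^2 a^-1 b a^-1 b a^-1 b^-1) trace(b) - trace(a b^2 a^-1 b a^-1 b a^-1)  (eliminate b^-1) = -x^3*y^5*z + x^4*y^4 + x^2*y^6 + 3*x^2*y^4*z^2 - 2*x^3*y^3*z - 2*x*y^5*z - 3*x*y^3*z^3 - 4*x^2*y^4 + x^2*y^2*z^2 + y^4*z^2 + y^2*z^4 + 9*x*y^3*z - y^4 - 5*y^2*z^2 - 2*x*y*z + 4*y^2 + z^2 - 2

-x^3*y^5*z + x^4*y^4 + x^2*y^6 + 3*x^2*y^4*z^2 - 2*x^3*y^3*z - 2*x*y^5*z - 3*x*y^3*z^3 - 4*x^2*y^4 + x^2*y^2*z^2 + y^4*z^2 + y^2*z^4 + 9*x*y^3*z - y^4 - 5*y^2*z^2 - 2*x*y*z + 4*y^2 + z^2 - 2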